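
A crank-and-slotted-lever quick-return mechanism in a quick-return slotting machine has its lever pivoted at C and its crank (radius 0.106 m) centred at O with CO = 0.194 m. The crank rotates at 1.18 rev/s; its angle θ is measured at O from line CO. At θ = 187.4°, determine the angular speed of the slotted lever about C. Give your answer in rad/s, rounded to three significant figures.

8.40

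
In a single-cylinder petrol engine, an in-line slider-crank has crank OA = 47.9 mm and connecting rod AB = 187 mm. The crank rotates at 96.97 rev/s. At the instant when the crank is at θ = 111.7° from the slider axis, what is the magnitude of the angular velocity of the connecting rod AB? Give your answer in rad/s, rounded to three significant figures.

ω = 609.3 rad/s (converted from 96.97 rev/s).
The rod makes angle φ with the slider axis where L sinφ = r sinθ; differentiating, L cosφ·φ̇ = r ω cosθ.
L cosφ = √(L² − r² sin²θ) = 0.18163 m.
|ω_rod| = r ω |cosθ| / √(L² − r² sin²θ) = 0.0479·609.3·0.36975/0.18163 = 59.412 rad/s.

59.4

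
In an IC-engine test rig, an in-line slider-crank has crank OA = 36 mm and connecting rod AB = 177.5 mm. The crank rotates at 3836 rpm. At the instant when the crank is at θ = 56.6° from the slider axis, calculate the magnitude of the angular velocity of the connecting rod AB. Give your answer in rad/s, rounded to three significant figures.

ω = 401.7 rad/s (converted from 3836 rpm).
The rod makes angle φ with the slider axis where L sinφ = r sinθ; differentiating, L cosφ·φ̇ = r ω cosθ.
L cosφ = √(L² − r² sin²θ) = 0.17494 m.
|ω_rod| = r ω |cosθ| / √(L² − r² sin²θ) = 0.036·401.7·0.55048/0.17494 = 45.506 rad/s.

45.5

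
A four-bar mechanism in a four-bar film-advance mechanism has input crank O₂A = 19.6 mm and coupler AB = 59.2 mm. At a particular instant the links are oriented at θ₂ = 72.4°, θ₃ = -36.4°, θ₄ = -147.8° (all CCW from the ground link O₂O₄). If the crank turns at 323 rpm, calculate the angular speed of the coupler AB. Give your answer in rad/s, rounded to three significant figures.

ω₂ = 33.82 rad/s (from 323 rpm).
Differentiating the loop-closure r₂e^{iθ₂}+r₃e^{iθ₃}=r₁+r₄e^{iθ₄} gives r₂ω₂e^{iθ₂}+r₃ω₃e^{iθ₃}=r₄ω₄e^{iθ₄}.
Eliminating the other unknown: ω₃ = r₂ω₂ sin(θ₄−θ₂) / [r₃ sin(θ₃−θ₄)].
Numerator sine = +0.64546; denominator sine = +0.93106.
Result = 0.0196·33.82·(+0.64546) / (0.0592·(+0.93106)) = +7.7635 rad/s; magnitude 7.7635 rad/s.

7.76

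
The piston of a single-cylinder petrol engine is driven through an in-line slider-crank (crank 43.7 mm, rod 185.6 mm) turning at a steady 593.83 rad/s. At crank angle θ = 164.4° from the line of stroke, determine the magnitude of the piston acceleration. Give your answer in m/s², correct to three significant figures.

ω = 593.8 rad/s
x(θ) = r cosθ + √(L² − r² sin²θ); with ω constant, a = ω²·d²x/dθ².
d²x/dθ² = −r cosθ − r²(cos2θ)/√u − r⁴ sin²2θ/(4u^{3/2}),  u = L² − r² sin²θ = 0.0343093 m².
Substituting r = 0.0437 m, L = 0.1856 m, θ = 164.4°: d²x/dθ² = +0.033233 m.
a = ω²·d²x/dθ² = (593.8)²·(+0.033233) = +11719 m/s²;  |a| = 11719 m/s².

11700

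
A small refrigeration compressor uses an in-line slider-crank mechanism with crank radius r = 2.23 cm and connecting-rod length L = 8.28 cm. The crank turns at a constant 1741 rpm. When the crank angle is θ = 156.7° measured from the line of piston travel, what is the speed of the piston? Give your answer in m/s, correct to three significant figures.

1.21

ω = 2π·1741/60 = 182.3 rad/s
For an in-line slider-crank, x = r cosθ + √(L² − r² sin²θ), so v = −rω sinθ·[1 + r cosθ/√(L² − r² sin²θ)].
With r = 0.0223 m, L = 0.0828 m, θ = 156.7°: √(L² − r² sin²θ) = 0.082329 m.
v = −0.0223·182.3·0.39555·[1 + 0.0223·-0.91845/0.082329] = -1.2081 m/s.
|v| = 1.2081 m/s.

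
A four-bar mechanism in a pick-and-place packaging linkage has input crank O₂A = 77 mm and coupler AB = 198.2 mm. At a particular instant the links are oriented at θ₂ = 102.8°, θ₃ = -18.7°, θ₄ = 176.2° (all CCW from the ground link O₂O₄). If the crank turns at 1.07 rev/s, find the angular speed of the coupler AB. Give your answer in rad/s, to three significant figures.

9.73

ω₂ = 6.723 rad/s (from 1.07 rev/s).
Differentiating the loop-closure r₂e^{iθ₂}+r₃e^{iθ₃}=r₁+r₄e^{iθ₄} gives r₂ω₂e^{iθ₂}+r₃ω₃e^{iθ₃}=r₄ω₄e^{iθ₄}.
Eliminating the other unknown: ω₃ = r₂ω₂ sin(θ₄−θ₂) / [r₃ sin(θ₃−θ₄)].
Numerator sine = +0.95832; denominator sine = +0.25713.
Result = 0.077·6.723·(+0.95832) / (0.1982·(+0.25713)) = +9.7343 rad/s; magnitude 9.7343 rad/s.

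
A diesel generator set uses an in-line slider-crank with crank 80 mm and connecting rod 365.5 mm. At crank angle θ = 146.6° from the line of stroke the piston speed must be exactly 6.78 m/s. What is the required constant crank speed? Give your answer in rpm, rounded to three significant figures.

For an in-line slider-crank, |v_piston| = rω|sinθ|·[1 + r cosθ/√(L² − r² sin²θ)].
With r = 0.08 m, L = 0.3655 m, θ = 146.6°: the bracketed kinematic factor |dx/dθ| = 0.035932 m.
ω = v/|dx/dθ| = 6.78/0.035932 = 188.69 rad/s.
N = 60ω/(2π) = 1801.8 rpm.

1800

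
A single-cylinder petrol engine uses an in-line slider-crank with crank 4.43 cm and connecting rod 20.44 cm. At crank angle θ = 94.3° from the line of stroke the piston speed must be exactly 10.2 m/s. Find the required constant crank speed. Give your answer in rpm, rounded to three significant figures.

2240

For an in-line slider-crank, |v_piston| = rω|sinθ|·[1 + r cosθ/√(L² − r² sin²θ)].
With r = 0.0443 m, L = 0.2044 m, θ = 94.3°: the bracketed kinematic factor |dx/dθ| = 0.04344 m.
ω = v/|dx/dθ| = 10.2/0.04344 = 234.81 rad/s.
N = 60ω/(2π) = 2242.2 rpm.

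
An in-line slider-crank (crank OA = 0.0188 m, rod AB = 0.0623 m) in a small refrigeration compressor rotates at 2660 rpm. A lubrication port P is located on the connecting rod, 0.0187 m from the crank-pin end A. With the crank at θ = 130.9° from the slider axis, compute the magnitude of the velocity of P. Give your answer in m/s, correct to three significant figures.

4.42

ω = 278.6 rad/s.  Crank-pin speed |V_A| = rω = 5.2368 m/s, perpendicular to OA.
Rod angle: sinφ = −(r/L) sinθ ⇒ φ = -13.185°; ω_rod = −rω cosθ/√(L²−r²sin²θ) = +56.526 rad/s.
V_P = V_A + ω_rod × AP, with AP = 0.0187 m along the rod.
Components: V_Px = −rω sinθ − a·ω_rod·sinφ = -3.7172 m/s;  V_Py = rω cosθ + a·ω_rod·cosφ = -2.3996 m/s.
|V_P| = √(V_Px² + V_Py²) = 4.4244 m/s.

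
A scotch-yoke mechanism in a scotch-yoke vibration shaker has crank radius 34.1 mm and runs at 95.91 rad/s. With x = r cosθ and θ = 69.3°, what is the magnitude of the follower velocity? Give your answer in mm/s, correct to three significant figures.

3060

ω = 95.91 rad/s
x = r cosθ ⇒ ẋ = −rω sinθ.
|v| = rω|sinθ| = 0.0341·95.91·|sin 69.3°| = 3.0594 m/s = 3059.4 mm/s.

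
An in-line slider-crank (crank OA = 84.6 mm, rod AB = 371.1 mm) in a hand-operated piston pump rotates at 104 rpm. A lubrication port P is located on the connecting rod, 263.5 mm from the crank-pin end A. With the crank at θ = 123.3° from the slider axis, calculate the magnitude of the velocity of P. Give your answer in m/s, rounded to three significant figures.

0.716

ω = 10.89 rad/s.  Crank-pin speed |V_A| = rω = 0.92137 m/s, perpendicular to OA.
Rod angle: sinφ = −(r/L) sinθ ⇒ φ = -10.984°; ω_rod = −rω cosθ/√(L²−r²sin²θ) = +1.3886 rad/s.
V_P = V_A + ω_rod × AP, with AP = 0.2635 m along the rod.
Components: V_Px = −rω sinθ − a·ω_rod·sinφ = -0.70037 m/s;  V_Py = rω cosθ + a·ω_rod·cosφ = -0.14667 m/s.
|V_P| = √(V_Px² + V_Py²) = 0.71556 m/s.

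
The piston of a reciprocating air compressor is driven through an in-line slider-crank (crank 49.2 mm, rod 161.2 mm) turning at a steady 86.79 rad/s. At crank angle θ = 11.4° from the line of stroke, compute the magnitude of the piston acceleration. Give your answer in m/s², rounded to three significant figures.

468

ω = 86.79 rad/s
x(θ) = r cosθ + √(L² − r² sin²θ); with ω constant, a = ω²·d²x/dθ².
d²x/dθ² = −r cosθ − r²(cos2θ)/√u − r⁴ sin²2θ/(4u^{3/2}),  u = L² − r² sin²θ = 0.0258909 m².
Substituting r = 0.0492 m, L = 0.1612 m, θ = 11.4°: d²x/dθ² = -0.06215 m.
a = ω²·d²x/dθ² = (86.79)²·(-0.06215) = -468.15 m/s²;  |a| = 468.15 m/s².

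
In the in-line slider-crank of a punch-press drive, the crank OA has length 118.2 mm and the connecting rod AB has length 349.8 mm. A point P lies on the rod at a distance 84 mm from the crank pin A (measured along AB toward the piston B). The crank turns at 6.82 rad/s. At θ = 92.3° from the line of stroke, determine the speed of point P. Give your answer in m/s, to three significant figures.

0.803

ω = 6.82 rad/s.  Crank-pin speed |V_A| = rω = 0.80612 m/s, perpendicular to OA.
Rod angle: sinφ = −(r/L) sinθ ⇒ φ = -19.733°; ω_rod = −rω cosθ/√(L²−r²sin²θ) = +0.098255 rad/s.
V_P = V_A + ω_rod × AP, with AP = 0.084 m along the rod.
Components: V_Px = −rω sinθ − a·ω_rod·sinφ = -0.80269 m/s;  V_Py = rω cosθ + a·ω_rod·cosφ = -0.024582 m/s.
|V_P| = √(V_Px² + V_Py²) = 0.80306 m/s.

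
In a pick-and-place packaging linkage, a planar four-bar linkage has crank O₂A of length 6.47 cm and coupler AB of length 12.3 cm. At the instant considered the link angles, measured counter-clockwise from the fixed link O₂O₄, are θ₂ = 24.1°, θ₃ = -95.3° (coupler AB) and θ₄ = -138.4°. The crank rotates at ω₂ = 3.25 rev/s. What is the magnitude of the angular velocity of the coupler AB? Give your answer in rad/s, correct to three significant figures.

ω₂ = 20.42 rad/s (from 3.25 rev/s).
Differentiating the loop-closure r₂e^{iθ₂}+r₃e^{iθ₃}=r₁+r₄e^{iθ₄} gives r₂ω₂e^{iθ₂}+r₃ω₃e^{iθ₃}=r₄ω₄e^{iθ₄}.
Eliminating the other unknown: ω₃ = r₂ω₂ sin(θ₄−θ₂) / [r₃ sin(θ₃−θ₄)].
Numerator sine = -0.30071; denominator sine = +0.68327.
Result = 0.0647·20.42·(-0.30071) / (0.123·(+0.68327)) = -4.7273 rad/s; magnitude 4.7273 rad/s.

4.73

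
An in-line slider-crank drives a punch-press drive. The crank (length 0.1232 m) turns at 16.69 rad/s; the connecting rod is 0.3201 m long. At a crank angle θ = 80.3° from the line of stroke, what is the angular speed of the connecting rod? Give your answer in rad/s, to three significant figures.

1.17

ω = 16.69 rad/s
The rod makes angle φ with the slider axis where L sinφ = r sinθ; differentiating, L cosφ·φ̇ = r ω cosθ.
L cosφ = √(L² − r² sin²θ) = 0.29617 m.
|ω_rod| = r ω |cosθ| / √(L² − r² sin²θ) = 0.1232·16.69·0.16849/0.29617 = 1.1698 rad/s.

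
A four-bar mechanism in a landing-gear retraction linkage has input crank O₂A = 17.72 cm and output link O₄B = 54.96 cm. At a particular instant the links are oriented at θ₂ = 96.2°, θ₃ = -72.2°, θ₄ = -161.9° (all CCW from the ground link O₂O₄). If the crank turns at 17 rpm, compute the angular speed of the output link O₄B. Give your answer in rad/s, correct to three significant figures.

0.115

ω₂ = 1.78 rad/s (from 17 rpm).
Differentiating the loop-closure r₂e^{iθ₂}+r₃e^{iθ₃}=r₁+r₄e^{iθ₄} gives r₂ω₂e^{iθ₂}+r₃ω₃e^{iθ₃}=r₄ω₄e^{iθ₄}.
Eliminating the other unknown: ω₄ = r₂ω₂ sin(θ₂−θ₃) / [r₄ sin(θ₄−θ₃)].
Numerator sine = +0.20108; denominator sine = -0.99999.
Result = 0.1772·1.78·(+0.20108) / (0.5496·(-0.99999)) = -0.11542 rad/s; magnitude 0.11542 rad/s.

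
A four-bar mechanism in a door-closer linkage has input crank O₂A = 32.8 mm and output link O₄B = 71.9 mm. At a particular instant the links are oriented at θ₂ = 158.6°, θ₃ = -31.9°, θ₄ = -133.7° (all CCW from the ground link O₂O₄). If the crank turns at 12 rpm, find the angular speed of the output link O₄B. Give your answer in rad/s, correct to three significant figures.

0.107

ω₂ = 1.257 rad/s (from 12 rpm).
Differentiating the loop-closure r₂e^{iθ₂}+r₃e^{iθ₃}=r₁+r₄e^{iθ₄} gives r₂ω₂e^{iθ₂}+r₃ω₃e^{iθ₃}=r₄ω₄e^{iθ₄}.
Eliminating the other unknown: ω₄ = r₂ω₂ sin(θ₂−θ₃) / [r₄ sin(θ₄−θ₃)].
Numerator sine = -0.18224; denominator sine = -0.97887.
Result = 0.0328·1.257·(-0.18224) / (0.0719·(-0.97887)) = +0.10672 rad/s; magnitude 0.10672 rad/s.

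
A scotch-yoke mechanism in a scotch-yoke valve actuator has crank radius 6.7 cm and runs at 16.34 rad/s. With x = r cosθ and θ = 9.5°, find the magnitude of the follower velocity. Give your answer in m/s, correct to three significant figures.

ω = 16.34 rad/s
x = r cosθ ⇒ ẋ = −rω sinθ.
|v| = rω|sinθ| = 0.067·16.34·|sin 9.5°| = 0.18069 m/s.

0.181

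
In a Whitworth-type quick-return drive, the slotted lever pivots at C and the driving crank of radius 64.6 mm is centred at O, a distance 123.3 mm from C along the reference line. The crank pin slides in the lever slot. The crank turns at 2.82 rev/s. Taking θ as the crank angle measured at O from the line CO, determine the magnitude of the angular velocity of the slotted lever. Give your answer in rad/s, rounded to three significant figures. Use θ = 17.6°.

6.03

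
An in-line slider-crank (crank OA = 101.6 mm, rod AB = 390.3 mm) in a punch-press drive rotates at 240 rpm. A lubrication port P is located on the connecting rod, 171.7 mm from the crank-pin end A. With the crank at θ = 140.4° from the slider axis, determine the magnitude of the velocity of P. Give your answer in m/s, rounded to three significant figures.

1.85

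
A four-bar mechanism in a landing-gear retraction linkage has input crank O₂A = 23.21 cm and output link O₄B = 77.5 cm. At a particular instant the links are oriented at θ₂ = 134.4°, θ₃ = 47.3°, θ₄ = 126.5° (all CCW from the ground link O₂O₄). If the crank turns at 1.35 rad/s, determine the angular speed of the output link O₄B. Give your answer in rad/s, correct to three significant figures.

0.411

ω₂ = 1.35 rad/s
Differentiating the loop-closure r₂e^{iθ₂}+r₃e^{iθ₃}=r₁+r₄e^{iθ₄} gives r₂ω₂e^{iθ₂}+r₃ω₃e^{iθ₃}=r₄ω₄e^{iθ₄}.
Eliminating the other unknown: ω₄ = r₂ω₂ sin(θ₂−θ₃) / [r₄ sin(θ₄−θ₃)].
Numerator sine = +0.99872; denominator sine = +0.98229.
Result = 0.2321·1.35·(+0.99872) / (0.775·(+0.98229)) = +0.41107 rad/s; magnitude 0.41107 rad/s.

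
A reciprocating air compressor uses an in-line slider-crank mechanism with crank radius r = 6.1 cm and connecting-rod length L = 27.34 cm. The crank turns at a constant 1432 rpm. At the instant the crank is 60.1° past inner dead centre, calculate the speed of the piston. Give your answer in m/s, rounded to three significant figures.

8.83

ω = 2π·1432/60 = 150 rad/s
For an in-line slider-crank, x = r cosθ + √(L² − r² sin²θ), so v = −rω sinθ·[1 + r cosθ/√(L² − r² sin²θ)].
With r = 0.061 m, L = 0.2734 m, θ = 60.1°: √(L² − r² sin²θ) = 0.26824 m.
v = −0.061·150·0.86690·[1 + 0.061·0.49849/0.26824] = -8.8289 m/s.
|v| = 8.8289 m/s.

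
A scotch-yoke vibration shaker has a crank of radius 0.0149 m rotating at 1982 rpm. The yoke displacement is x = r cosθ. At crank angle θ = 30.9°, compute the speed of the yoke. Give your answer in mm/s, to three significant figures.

ω = 207.6 rad/s (from 1982 rpm).
x = r cosθ ⇒ ẋ = −rω sinθ.
|v| = rω|sinθ| = 0.0149·207.6·|sin 30.9°| = 1.5882 m/s = 1588.2 mm/s.

1590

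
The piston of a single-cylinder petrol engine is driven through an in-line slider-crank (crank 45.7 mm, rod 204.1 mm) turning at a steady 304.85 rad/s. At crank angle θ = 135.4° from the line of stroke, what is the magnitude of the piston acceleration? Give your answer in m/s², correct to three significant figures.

ω = 304.9 rad/s
x(θ) = r cosθ + √(L² − r² sin²θ); with ω constant, a = ω²·d²x/dθ².
d²x/dθ² = −r cosθ − r²(cos2θ)/√u − r⁴ sin²2θ/(4u^{3/2}),  u = L² − r² sin²θ = 0.0406271 m².
Substituting r = 0.0457 m, L = 0.2041 m, θ = 135.4°: d²x/dθ² = +0.032262 m.
a = ω²·d²x/dθ² = (304.9)²·(+0.032262) = +2998.2 m/s²;  |a| = 2998.2 m/s².

3000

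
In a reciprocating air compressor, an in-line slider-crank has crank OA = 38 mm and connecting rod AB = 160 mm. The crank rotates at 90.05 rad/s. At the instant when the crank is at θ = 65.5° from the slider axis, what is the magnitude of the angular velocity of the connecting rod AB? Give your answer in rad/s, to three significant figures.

ω = 90.05 rad/s
The rod makes angle φ with the slider axis where L sinφ = r sinθ; differentiating, L cosφ·φ̇ = r ω cosθ.
L cosφ = √(L² − r² sin²θ) = 0.15622 m.
|ω_rod| = r ω |cosθ| / √(L² − r² sin²θ) = 0.038·90.05·0.41469/0.15622 = 9.0837 rad/s.

9.08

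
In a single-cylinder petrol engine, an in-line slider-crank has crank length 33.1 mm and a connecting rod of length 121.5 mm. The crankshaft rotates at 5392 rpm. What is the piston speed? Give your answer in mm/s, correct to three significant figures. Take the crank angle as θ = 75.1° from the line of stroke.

ω = 2π·5392/60 = 564.6 rad/s
For an in-line slider-crank, x = r cosθ + √(L² − r² sin²θ), so v = −rω sinθ·[1 + r cosθ/√(L² − r² sin²θ)].
With r = 0.0331 m, L = 0.1215 m, θ = 75.1°: √(L² − r² sin²θ) = 0.11721 m.
v = −0.0331·564.6·0.96638·[1 + 0.0331·0.25713/0.11721] = -19.373 m/s.
|v| = 19.373 m/s = 19373 mm/s.

19400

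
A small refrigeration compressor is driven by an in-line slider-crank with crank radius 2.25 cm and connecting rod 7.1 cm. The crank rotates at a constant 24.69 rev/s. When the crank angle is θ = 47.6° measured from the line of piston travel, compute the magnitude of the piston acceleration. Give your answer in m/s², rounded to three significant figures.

ω = 2π·24.7 = 155.1 rad/s
x(θ) = r cosθ + √(L² − r² sin²θ); with ω constant, a = ω²·d²x/dθ².
d²x/dθ² = −r cosθ − r²(cos2θ)/√u − r⁴ sin²2θ/(4u^{3/2}),  u = L² − r² sin²θ = 0.00476493 m².
Substituting r = 0.0225 m, L = 0.071 m, θ = 47.6°: d²x/dθ² = -0.0147 m.
a = ω²·d²x/dθ² = (155.1)²·(-0.0147) = -353.78 m/s²;  |a| = 353.78 m/s².

354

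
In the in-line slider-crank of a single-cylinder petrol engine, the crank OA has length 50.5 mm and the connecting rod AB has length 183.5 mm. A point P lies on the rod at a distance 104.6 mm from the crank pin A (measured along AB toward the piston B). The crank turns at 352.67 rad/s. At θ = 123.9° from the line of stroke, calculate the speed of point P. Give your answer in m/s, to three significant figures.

ω = 352.7 rad/s.  Crank-pin speed |V_A| = rω = 17.81 m/s, perpendicular to OA.
Rod angle: sinφ = −(r/L) sinθ ⇒ φ = -13.204°; ω_rod = −rω cosθ/√(L²−r²sin²θ) = +55.603 rad/s.
V_P = V_A + ω_rod × AP, with AP = 0.1046 m along the rod.
Components: V_Px = −rω sinθ − a·ω_rod·sinφ = -13.454 m/s;  V_Py = rω cosθ + a·ω_rod·cosφ = -4.2711 m/s.
|V_P| = √(V_Px² + V_Py²) = 14.116 m/s.

14.1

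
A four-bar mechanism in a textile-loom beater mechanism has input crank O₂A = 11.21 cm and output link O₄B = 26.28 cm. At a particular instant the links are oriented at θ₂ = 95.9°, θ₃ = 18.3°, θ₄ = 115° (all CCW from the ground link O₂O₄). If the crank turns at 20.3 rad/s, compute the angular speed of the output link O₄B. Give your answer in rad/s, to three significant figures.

8.52

ω₂ = 20.3 rad/s
Differentiating the loop-closure r₂e^{iθ₂}+r₃e^{iθ₃}=r₁+r₄e^{iθ₄} gives r₂ω₂e^{iθ₂}+r₃ω₃e^{iθ₃}=r₄ω₄e^{iθ₄}.
Eliminating the other unknown: ω₄ = r₂ω₂ sin(θ₂−θ₃) / [r₄ sin(θ₄−θ₃)].
Numerator sine = +0.97667; denominator sine = +0.99317.
Result = 0.1121·20.3·(+0.97667) / (0.2628·(+0.99317)) = +8.5153 rad/s; magnitude 8.5153 rad/s.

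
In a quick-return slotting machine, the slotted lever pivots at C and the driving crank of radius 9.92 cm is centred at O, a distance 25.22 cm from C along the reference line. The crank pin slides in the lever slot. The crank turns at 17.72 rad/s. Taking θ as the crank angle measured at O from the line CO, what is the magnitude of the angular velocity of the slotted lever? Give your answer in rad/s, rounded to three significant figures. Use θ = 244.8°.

ω = 17.72 rad/s
Crank pin A relative to C: A = (d + r cosθ, r sinθ); lever angle φ = atan2(r sinθ, d + r cosθ).
Differentiating tanφ: φ̇ = rω(d cosθ + r)/(d² + r² + 2dr cosθ).
d² + r² + 2dr cosθ = |CA|² = 0.052141 m²;  d cosθ + r = -0.0081815 m.
|ω_lever| = |0.0992·17.72·-0.0081815| / 0.052141 = 0.27582 rad/s.

0.276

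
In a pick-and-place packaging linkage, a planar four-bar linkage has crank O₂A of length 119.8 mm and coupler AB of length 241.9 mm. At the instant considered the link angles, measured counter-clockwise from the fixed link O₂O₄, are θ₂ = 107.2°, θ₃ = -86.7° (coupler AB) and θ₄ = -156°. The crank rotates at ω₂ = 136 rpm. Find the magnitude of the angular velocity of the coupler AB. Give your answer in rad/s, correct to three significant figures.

ω₂ = 14.24 rad/s (from 136 rpm).
Differentiating the loop-closure r₂e^{iθ₂}+r₃e^{iθ₃}=r₁+r₄e^{iθ₄} gives r₂ω₂e^{iθ₂}+r₃ω₃e^{iθ₃}=r₄ω₄e^{iθ₄}.
Eliminating the other unknown: ω₃ = r₂ω₂ sin(θ₄−θ₂) / [r₃ sin(θ₃−θ₄)].
Numerator sine = +0.99297; denominator sine = +0.93544.
Result = 0.1198·14.24·(+0.99297) / (0.2419·(+0.93544)) = +7.4869 rad/s; magnitude 7.4869 rad/s.

7.49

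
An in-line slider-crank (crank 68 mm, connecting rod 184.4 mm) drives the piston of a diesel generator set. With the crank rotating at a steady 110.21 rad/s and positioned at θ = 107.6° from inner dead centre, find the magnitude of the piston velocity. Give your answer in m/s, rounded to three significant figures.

ω = 110.2 rad/s
For an in-line slider-crank, x = r cosθ + √(L² − r² sin²θ), so v = −rω sinθ·[1 + r cosθ/√(L² − r² sin²θ)].
With r = 0.068 m, L = 0.1844 m, θ = 107.6°: √(L² − r² sin²θ) = 0.17263 m.
v = −0.068·110.2·0.95319·[1 + 0.068·-0.30237/0.17263] = -6.2927 m/s.
|v| = 6.2927 m/s.

6.29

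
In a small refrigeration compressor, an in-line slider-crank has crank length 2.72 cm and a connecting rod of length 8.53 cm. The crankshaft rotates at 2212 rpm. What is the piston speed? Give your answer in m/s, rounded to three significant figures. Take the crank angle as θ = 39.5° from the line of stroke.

5.01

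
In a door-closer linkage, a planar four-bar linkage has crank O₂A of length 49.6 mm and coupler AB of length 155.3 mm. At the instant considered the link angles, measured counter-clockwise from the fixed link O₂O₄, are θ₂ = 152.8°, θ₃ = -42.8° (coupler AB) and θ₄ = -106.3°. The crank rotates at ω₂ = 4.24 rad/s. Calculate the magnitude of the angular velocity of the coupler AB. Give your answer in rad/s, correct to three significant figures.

ω₂ = 4.24 rad/s
Differentiating the loop-closure r₂e^{iθ₂}+r₃e^{iθ₃}=r₁+r₄e^{iθ₄} gives r₂ω₂e^{iθ₂}+r₃ω₃e^{iθ₃}=r₄ω₄e^{iθ₄}.
Eliminating the other unknown: ω₃ = r₂ω₂ sin(θ₄−θ₂) / [r₃ sin(θ₃−θ₄)].
Numerator sine = +0.98196; denominator sine = +0.89493.
Result = 0.0496·4.24·(+0.98196) / (0.1553·(+0.89493)) = +1.4859 rad/s; magnitude 1.4859 rad/s.

1.49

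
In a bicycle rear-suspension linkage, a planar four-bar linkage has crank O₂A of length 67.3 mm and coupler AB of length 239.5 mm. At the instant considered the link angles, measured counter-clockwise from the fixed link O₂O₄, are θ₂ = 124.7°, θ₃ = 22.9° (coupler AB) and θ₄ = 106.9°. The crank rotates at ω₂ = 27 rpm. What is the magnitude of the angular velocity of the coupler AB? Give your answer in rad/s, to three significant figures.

ω₂ = 2.827 rad/s (from 27 rpm).
Differentiating the loop-closure r₂e^{iθ₂}+r₃e^{iθ₃}=r₁+r₄e^{iθ₄} gives r₂ω₂e^{iθ₂}+r₃ω₃e^{iθ₃}=r₄ω₄e^{iθ₄}.
Eliminating the other unknown: ω₃ = r₂ω₂ sin(θ₄−θ₂) / [r₃ sin(θ₃−θ₄)].
Numerator sine = -0.30570; denominator sine = -0.99452.
Result = 0.0673·2.827·(-0.30570) / (0.2395·(-0.99452)) = +0.24422 rad/s; magnitude 0.24422 rad/s.

0.244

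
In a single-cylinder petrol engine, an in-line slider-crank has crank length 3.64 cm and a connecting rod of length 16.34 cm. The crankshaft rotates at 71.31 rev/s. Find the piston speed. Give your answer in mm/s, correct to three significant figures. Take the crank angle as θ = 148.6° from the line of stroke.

6870

ω = 2π·71.3 = 448.1 rad/s
For an in-line slider-crank, x = r cosθ + √(L² − r² sin²θ), so v = −rω sinθ·[1 + r cosθ/√(L² − r² sin²θ)].
With r = 0.0364 m, L = 0.1634 m, θ = 148.6°: √(L² − r² sin²θ) = 0.1623 m.
v = −0.0364·448.1·0.52101·[1 + 0.0364·-0.85355/0.1623] = -6.8706 m/s.
|v| = 6.8706 m/s = 6870.6 mm/s.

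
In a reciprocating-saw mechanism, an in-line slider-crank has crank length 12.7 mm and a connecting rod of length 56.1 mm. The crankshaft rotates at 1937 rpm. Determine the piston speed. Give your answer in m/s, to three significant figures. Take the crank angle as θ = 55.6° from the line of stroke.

2.40

ω = 2π·1937/60 = 202.8 rad/s
For an in-line slider-crank, x = r cosθ + √(L² − r² sin²θ), so v = −rω sinθ·[1 + r cosθ/√(L² − r² sin²θ)].
With r = 0.0127 m, L = 0.0561 m, θ = 55.6°: √(L² − r² sin²θ) = 0.055113 m.
v = −0.0127·202.8·0.82511·[1 + 0.0127·0.56497/0.055113] = -2.4023 m/s.
|v| = 2.4023 m/s.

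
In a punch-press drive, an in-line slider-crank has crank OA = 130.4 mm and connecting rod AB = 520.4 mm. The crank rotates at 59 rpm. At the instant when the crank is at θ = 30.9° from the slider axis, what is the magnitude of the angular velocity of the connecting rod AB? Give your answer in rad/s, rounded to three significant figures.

ω = 6.178 rad/s (converted from 59 rpm).
The rod makes angle φ with the slider axis where L sinφ = r sinθ; differentiating, L cosφ·φ̇ = r ω cosθ.
L cosφ = √(L² − r² sin²θ) = 0.51607 m.
|ω_rod| = r ω |cosθ| / √(L² − r² sin²θ) = 0.1304·6.178·0.85806/0.51607 = 1.3396 rad/s.

1.34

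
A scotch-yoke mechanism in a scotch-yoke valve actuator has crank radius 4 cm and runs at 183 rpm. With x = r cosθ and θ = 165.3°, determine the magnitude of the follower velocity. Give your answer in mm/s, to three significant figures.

ω = 19.16 rad/s (from 183 rpm).
x = r cosθ ⇒ ẋ = −rω sinθ.
|v| = rω|sinθ| = 0.04·19.16·|sin 165.3°| = 0.19452 m/s = 194.52 mm/s.

195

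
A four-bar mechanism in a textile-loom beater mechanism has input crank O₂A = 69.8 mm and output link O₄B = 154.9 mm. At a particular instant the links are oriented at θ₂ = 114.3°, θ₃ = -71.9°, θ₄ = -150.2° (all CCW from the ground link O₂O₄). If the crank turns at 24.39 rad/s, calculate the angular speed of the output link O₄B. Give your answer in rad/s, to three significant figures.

1.21

ω₂ = 24.39 rad/s
Differentiating the loop-closure r₂e^{iθ₂}+r₃e^{iθ₃}=r₁+r₄e^{iθ₄} gives r₂ω₂e^{iθ₂}+r₃ω₃e^{iθ₃}=r₄ω₄e^{iθ₄}.
Eliminating the other unknown: ω₄ = r₂ω₂ sin(θ₂−θ₃) / [r₄ sin(θ₄−θ₃)].
Numerator sine = -0.10800; denominator sine = -0.97922.
Result = 0.0698·24.39·(-0.10800) / (0.1549·(-0.97922)) = +1.2121 rad/s; magnitude 1.2121 rad/s.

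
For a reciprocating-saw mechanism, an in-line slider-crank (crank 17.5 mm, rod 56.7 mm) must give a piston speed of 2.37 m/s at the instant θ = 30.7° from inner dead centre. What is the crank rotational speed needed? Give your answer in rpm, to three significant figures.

2000

For an in-line slider-crank, |v_piston| = rω|sinθ|·[1 + r cosθ/√(L² − r² sin²θ)].
With r = 0.0175 m, L = 0.0567 m, θ = 30.7°: the bracketed kinematic factor |dx/dθ| = 0.011336 m.
ω = v/|dx/dθ| = 2.37/0.011336 = 209.08 rad/s.
N = 60ω/(2π) = 1996.5 rpm.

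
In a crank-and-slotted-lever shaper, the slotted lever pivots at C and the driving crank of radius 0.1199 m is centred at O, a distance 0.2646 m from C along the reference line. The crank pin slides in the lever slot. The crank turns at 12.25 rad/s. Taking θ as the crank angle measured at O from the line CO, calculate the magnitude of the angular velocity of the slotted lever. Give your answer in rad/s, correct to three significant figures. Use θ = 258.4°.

ω = 12.25 rad/s
Crank pin A relative to C: A = (d + r cosθ, r sinθ); lever angle φ = atan2(r sinθ, d + r cosθ).
Differentiating tanφ: φ̇ = rω(d cosθ + r)/(d² + r² + 2dr cosθ).
d² + r² + 2dr cosθ = |CA|² = 0.0716306 m²;  d cosθ + r = +0.066695 m.
|ω_lever| = |0.1199·12.25·+0.066695| / 0.0716306 = 1.3676 rad/s.

1.37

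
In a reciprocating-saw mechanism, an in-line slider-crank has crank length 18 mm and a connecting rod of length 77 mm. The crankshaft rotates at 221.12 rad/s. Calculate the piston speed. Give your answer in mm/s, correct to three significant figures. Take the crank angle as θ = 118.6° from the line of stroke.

ω = 221.1 rad/s
For an in-line slider-crank, x = r cosθ + √(L² − r² sin²θ), so v = −rω sinθ·[1 + r cosθ/√(L² − r² sin²θ)].
With r = 0.018 m, L = 0.077 m, θ = 118.6°: √(L² − r² sin²θ) = 0.075361 m.
v = −0.018·221.1·0.87798·[1 + 0.018·-0.47869/0.075361] = -3.095 m/s.
|v| = 3.095 m/s = 3095 mm/s.

3090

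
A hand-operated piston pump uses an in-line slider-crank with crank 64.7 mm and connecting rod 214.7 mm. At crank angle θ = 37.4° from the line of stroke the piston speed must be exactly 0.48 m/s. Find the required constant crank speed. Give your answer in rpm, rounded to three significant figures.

93.8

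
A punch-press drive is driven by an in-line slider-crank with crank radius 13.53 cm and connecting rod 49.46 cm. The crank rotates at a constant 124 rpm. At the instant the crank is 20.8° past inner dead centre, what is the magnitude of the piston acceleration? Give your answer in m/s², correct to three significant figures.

26.1

ω = 2π·124/60 = 12.99 rad/s
x(θ) = r cosθ + √(L² − r² sin²θ); with ω constant, a = ω²·d²x/dθ².
d²x/dθ² = −r cosθ − r²(cos2θ)/√u − r⁴ sin²2θ/(4u^{3/2}),  u = L² − r² sin²θ = 0.242321 m².
Substituting r = 0.1353 m, L = 0.4946 m, θ = 20.8°: d²x/dθ² = -0.1546 m.
a = ω²·d²x/dθ² = (12.99)²·(-0.1546) = -26.068 m/s²;  |a| = 26.068 m/s².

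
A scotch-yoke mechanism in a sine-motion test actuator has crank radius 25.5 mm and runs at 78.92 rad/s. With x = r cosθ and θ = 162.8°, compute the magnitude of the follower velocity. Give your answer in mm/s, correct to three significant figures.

ω = 78.92 rad/s
x = r cosθ ⇒ ẋ = −rω sinθ.
|v| = rω|sinθ| = 0.0255·78.92·|sin 162.8°| = 0.5951 m/s = 595.1 mm/s.

595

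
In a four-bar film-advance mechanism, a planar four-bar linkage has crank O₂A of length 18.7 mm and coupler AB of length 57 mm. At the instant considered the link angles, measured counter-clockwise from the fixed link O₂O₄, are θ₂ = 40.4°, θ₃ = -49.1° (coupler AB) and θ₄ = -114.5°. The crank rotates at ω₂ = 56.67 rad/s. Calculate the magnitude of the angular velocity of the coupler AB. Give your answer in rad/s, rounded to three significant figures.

ω₂ = 56.67 rad/s
Differentiating the loop-closure r₂e^{iθ₂}+r₃e^{iθ₃}=r₁+r₄e^{iθ₄} gives r₂ω₂e^{iθ₂}+r₃ω₃e^{iθ₃}=r₄ω₄e^{iθ₄}.
Eliminating the other unknown: ω₃ = r₂ω₂ sin(θ₄−θ₂) / [r₃ sin(θ₃−θ₄)].
Numerator sine = -0.42420; denominator sine = +0.90924.
Result = 0.0187·56.67·(-0.42420) / (0.057·(+0.90924)) = -8.6739 rad/s; magnitude 8.6739 rad/s.

8.67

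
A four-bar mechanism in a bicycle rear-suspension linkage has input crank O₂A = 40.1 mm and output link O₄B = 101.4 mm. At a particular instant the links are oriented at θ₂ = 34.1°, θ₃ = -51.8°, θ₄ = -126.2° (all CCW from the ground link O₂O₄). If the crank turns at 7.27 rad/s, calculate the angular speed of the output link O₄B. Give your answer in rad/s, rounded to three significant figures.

ω₂ = 7.27 rad/s
Differentiating the loop-closure r₂e^{iθ₂}+r₃e^{iθ₃}=r₁+r₄e^{iθ₄} gives r₂ω₂e^{iθ₂}+r₃ω₃e^{iθ₃}=r₄ω₄e^{iθ₄}.
Eliminating the other unknown: ω₄ = r₂ω₂ sin(θ₂−θ₃) / [r₄ sin(θ₄−θ₃)].
Numerator sine = +0.99744; denominator sine = -0.96316.
Result = 0.0401·7.27·(+0.99744) / (0.1014·(-0.96316)) = -2.9773 rad/s; magnitude 2.9773 rad/s.

2.98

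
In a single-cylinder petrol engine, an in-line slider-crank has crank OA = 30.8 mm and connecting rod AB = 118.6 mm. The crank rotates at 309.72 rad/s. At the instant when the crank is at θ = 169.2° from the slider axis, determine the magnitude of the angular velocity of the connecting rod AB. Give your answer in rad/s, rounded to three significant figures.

79.1

ω = 309.7 rad/s
The rod makes angle φ with the slider axis where L sinφ = r sinθ; differentiating, L cosφ·φ̇ = r ω cosθ.
L cosφ = √(L² − r² sin²θ) = 0.11846 m.
|ω_rod| = r ω |cosθ| / √(L² − r² sin²θ) = 0.0308·309.7·0.98229/0.11846 = 79.102 rad/s.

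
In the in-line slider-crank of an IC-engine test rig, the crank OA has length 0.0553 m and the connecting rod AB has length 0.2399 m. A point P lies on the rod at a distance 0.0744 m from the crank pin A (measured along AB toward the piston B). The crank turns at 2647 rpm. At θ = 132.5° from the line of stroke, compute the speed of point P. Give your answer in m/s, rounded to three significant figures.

12.9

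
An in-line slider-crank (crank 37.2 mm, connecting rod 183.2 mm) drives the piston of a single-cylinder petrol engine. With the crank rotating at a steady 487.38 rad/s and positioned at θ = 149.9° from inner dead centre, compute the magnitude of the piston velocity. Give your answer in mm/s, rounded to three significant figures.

7490

ω = 487.4 rad/s
For an in-line slider-crank, x = r cosθ + √(L² − r² sin²θ), so v = −rω sinθ·[1 + r cosθ/√(L² − r² sin²θ)].
With r = 0.0372 m, L = 0.1832 m, θ = 149.9°: √(L² − r² sin²θ) = 0.18225 m.
v = −0.0372·487.4·0.50151·[1 + 0.0372·-0.86515/0.18225] = -7.487 m/s.
|v| = 7.487 m/s = 7487 mm/s.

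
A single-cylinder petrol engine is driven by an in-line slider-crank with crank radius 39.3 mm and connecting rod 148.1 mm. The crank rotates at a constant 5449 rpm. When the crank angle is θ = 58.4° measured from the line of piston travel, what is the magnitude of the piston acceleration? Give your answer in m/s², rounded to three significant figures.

5180

ω = 2π·5449/60 = 570.6 rad/s
x(θ) = r cosθ + √(L² − r² sin²θ); with ω constant, a = ω²·d²x/dθ².
d²x/dθ² = −r cosθ − r²(cos2θ)/√u − r⁴ sin²2θ/(4u^{3/2}),  u = L² − r² sin²θ = 0.0208132 m².
Substituting r = 0.0393 m, L = 0.1481 m, θ = 58.4°: d²x/dθ² = -0.015924 m.
a = ω²·d²x/dθ² = (570.6)²·(-0.015924) = -5184.9 m/s²;  |a| = 5184.9 m/s².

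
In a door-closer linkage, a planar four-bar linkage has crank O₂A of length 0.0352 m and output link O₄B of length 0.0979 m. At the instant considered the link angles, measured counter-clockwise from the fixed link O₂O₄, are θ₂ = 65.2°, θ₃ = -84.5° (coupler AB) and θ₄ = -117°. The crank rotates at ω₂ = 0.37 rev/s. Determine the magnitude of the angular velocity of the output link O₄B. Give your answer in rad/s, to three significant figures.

0.785

ω₂ = 2.325 rad/s (from 0.37 rev/s).
Differentiating the loop-closure r₂e^{iθ₂}+r₃e^{iθ₃}=r₁+r₄e^{iθ₄} gives r₂ω₂e^{iθ₂}+r₃ω₃e^{iθ₃}=r₄ω₄e^{iθ₄}.
Eliminating the other unknown: ω₄ = r₂ω₂ sin(θ₂−θ₃) / [r₄ sin(θ₄−θ₃)].
Numerator sine = +0.50453; denominator sine = -0.53730.
Result = 0.0352·2.325·(+0.50453) / (0.0979·(-0.53730)) = -0.78489 rad/s; magnitude 0.78489 rad/s.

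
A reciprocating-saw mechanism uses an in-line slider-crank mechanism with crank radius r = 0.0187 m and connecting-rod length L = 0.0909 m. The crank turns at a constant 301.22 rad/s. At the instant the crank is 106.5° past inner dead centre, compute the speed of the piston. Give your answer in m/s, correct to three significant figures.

5.08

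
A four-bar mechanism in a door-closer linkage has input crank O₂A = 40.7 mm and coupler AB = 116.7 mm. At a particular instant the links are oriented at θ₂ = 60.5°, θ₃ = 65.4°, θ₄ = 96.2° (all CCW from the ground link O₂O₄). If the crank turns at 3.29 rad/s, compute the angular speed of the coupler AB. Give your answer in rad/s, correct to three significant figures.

ω₂ = 3.29 rad/s
Differentiating the loop-closure r₂e^{iθ₂}+r₃e^{iθ₃}=r₁+r₄e^{iθ₄} gives r₂ω₂e^{iθ₂}+r₃ω₃e^{iθ₃}=r₄ω₄e^{iθ₄}.
Eliminating the other unknown: ω₃ = r₂ω₂ sin(θ₄−θ₂) / [r₃ sin(θ₃−θ₄)].
Numerator sine = +0.58354; denominator sine = -0.51204.
Result = 0.0407·3.29·(+0.58354) / (0.1167·(-0.51204)) = -1.3076 rad/s; magnitude 1.3076 rad/s.

1.31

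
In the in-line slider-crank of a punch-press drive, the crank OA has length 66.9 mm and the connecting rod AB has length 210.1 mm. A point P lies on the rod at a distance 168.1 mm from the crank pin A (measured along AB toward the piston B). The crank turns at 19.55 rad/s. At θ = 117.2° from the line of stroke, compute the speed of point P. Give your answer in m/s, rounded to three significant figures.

1.03

ω = 19.55 rad/s.  Crank-pin speed |V_A| = rω = 1.3079 m/s, perpendicular to OA.
Rod angle: sinφ = −(r/L) sinθ ⇒ φ = -16.452°; ω_rod = −rω cosθ/√(L²−r²sin²θ) = +2.967 rad/s.
V_P = V_A + ω_rod × AP, with AP = 0.1681 m along the rod.
Components: V_Px = −rω sinθ − a·ω_rod·sinφ = -1.022 m/s;  V_Py = rω cosθ + a·ω_rod·cosφ = -0.11951 m/s.
|V_P| = √(V_Px² + V_Py²) = 1.029 m/s.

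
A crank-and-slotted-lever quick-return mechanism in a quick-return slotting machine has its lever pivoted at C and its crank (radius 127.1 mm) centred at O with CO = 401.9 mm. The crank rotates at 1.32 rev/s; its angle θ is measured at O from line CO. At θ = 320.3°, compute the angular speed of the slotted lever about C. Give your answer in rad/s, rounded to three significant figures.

ω = 8.294 rad/s (from 1.32 rev/s).
Crank pin A relative to C: A = (d + r cosθ, r sinθ); lever angle φ = atan2(r sinθ, d + r cosθ).
Differentiating tanφ: φ̇ = rω(d cosθ + r)/(d² + r² + 2dr cosθ).
d² + r² + 2dr cosθ = |CA|² = 0.256282 m²;  d cosθ + r = +0.43632 m.
|ω_lever| = |0.1271·8.294·+0.43632| / 0.256282 = 1.7947 rad/s.

1.79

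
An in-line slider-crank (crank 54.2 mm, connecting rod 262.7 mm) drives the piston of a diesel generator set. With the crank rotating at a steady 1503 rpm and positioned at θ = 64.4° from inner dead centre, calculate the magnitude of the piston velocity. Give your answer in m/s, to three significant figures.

ω = 2π·1503/60 = 157.4 rad/s
For an in-line slider-crank, x = r cosθ + √(L² − r² sin²θ), so v = −rω sinθ·[1 + r cosθ/√(L² − r² sin²θ)].
With r = 0.0542 m, L = 0.2627 m, θ = 64.4°: √(L² − r² sin²θ) = 0.25811 m.
v = −0.0542·157.4·0.90183·[1 + 0.0542·0.43209/0.25811] = -8.3913 m/s.
|v| = 8.3913 m/s.

8.39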